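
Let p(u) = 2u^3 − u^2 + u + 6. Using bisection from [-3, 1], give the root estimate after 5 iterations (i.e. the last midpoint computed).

midpoint -1: p = 2 > 0 → [-3, -1]
midpoint -2: p = -16 < 0 → [-2, -1]
midpoint -1.5: p = -4.5 < 0 → [-1.5, -1]
midpoint -1.25: p = -0.7188 < 0 → [-1.25, -1]
midpoint -1.125: p = 0.7617 > 0 → [-1.25, -1.125]

-1.125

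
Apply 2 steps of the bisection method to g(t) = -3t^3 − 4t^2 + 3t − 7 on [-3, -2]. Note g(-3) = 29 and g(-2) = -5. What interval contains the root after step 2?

[-2.25, -2]

m = -2.5, g(m) = 7.375 (+); new bracket [-2.5, -2]
m = -2.25, g(m) = 0.171875 (+); new bracket [-2.25, -2]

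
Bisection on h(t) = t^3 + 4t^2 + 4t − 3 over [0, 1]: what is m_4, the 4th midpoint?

0.4375

h(0.5) = 0.125 > 0, so the root lies in [0, 0.5]
h(0.25) = -1.734375 < 0, so the root lies in [0.25, 0.5]
h(0.375) = -0.884766 < 0, so the root lies in [0.375, 0.5]
h(0.4375) = -0.4006 < 0, so the root lies in [0.4375, 0.5]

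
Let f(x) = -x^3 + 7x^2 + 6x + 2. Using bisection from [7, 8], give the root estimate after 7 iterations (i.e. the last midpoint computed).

midpoint 7.5: f = 18.875 > 0 → [7.5, 8]
midpoint 7.75: f = 3.453125 > 0 → [7.75, 8]
midpoint 7.875: f = -5.013672 < 0 → [7.75, 7.875]
midpoint 7.8125: f = -0.7161 < 0 → [7.75, 7.8125]
midpoint 7.78125: f = 1.3845 > 0 → [7.78125, 7.8125]
midpoint 7.796875: f = 0.3382 > 0 → [7.796875, 7.8125]
midpoint 7.8046875: f = -0.1879 < 0 → [7.796875, 7.8046875]

7.8046875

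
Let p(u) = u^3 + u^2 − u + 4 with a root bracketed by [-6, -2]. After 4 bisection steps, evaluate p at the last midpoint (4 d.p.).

-0.0781

m = -4, p(m) = -40 (−); new bracket [-4, -2]
m = -3, p(m) = -11 (−); new bracket [-3, -2]
m = -2.5, p(m) = -2.875 (−); new bracket [-2.5, -2]
m = -2.25, p(m) = -0.0781 (−); new bracket [-2.25, -2]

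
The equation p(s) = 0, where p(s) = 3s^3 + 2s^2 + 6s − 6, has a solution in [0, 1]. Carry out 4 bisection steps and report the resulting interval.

[0.625, 0.6875]

m = 0.5, p(m) = -2.125 (−); new bracket [0.5, 1]
m = 0.75, p(m) = 0.890625 (+); new bracket [0.5, 0.75]
m = 0.625, p(m) = -0.736328 (−); new bracket [0.625, 0.75]
m = 0.6875, p(m) = 0.0452 (+); new bracket [0.625, 0.6875]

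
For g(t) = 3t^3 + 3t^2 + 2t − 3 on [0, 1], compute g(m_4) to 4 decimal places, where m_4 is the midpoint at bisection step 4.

-0.3918

t = 0.5 gives g = -0.875, negative; keep [0.5, 1]
t = 0.75 gives g = 1.453125, positive; keep [0.5, 0.75]
t = 0.625 gives g = 0.154297, positive; keep [0.5, 0.625]
t = 0.5625 gives g = -0.3918, negative; keep [0.5625, 0.625]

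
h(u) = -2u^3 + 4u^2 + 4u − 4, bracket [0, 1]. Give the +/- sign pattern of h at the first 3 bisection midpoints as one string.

m = 0.5, h(m) = -1.25 (−); new bracket [0.5, 1]
m = 0.75, h(m) = 0.40625 (+); new bracket [0.5, 0.75]
m = 0.625, h(m) = -0.425781 (−); new bracket [0.625, 0.75]

-+-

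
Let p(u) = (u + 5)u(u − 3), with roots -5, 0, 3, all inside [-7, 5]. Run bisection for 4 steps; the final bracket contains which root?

p(-1) = 16 > 0, so the root lies in [-7, -1]
p(-4) = 28 > 0, so the root lies in [-7, -4]
p(-5.5) = -23.375 < 0, so the root lies in [-5.5, -4]
p(-4.75) = 9.2031 > 0, so the root lies in [-5.5, -4.75]

-5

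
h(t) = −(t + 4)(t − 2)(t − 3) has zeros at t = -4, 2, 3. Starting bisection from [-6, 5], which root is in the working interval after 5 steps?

t = -0.5 gives h = -30.625, negative; keep [-6, -0.5]
t = -3.25 gives h = -24.609375, negative; keep [-6, -3.25]
t = -4.625 gives h = 31.572266, positive; keep [-4.625, -3.25]
t = -3.9375 gives h = -2.5745, negative; keep [-4.625, -3.9375]
t = -4.28125 gives h = 12.8631, positive; keep [-4.28125, -3.9375]

-4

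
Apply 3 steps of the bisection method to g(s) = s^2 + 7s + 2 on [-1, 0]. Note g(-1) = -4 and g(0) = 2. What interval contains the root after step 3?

[-0.375, -0.25]

g(-0.5) = -1.25 < 0, so the root lies in [-0.5, 0]
g(-0.25) = 0.3125 > 0, so the root lies in [-0.5, -0.25]
g(-0.375) = -0.484375 < 0, so the root lies in [-0.375, -0.25]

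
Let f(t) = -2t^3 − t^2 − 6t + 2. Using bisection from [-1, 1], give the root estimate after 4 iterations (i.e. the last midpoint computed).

0.375

m = 0, f(m) = 2 (+); new bracket [0, 1]
m = 0.5, f(m) = -1.5 (−); new bracket [0, 0.5]
m = 0.25, f(m) = 0.40625 (+); new bracket [0.25, 0.5]
m = 0.375, f(m) = -0.4961 (−); new bracket [0.25, 0.375]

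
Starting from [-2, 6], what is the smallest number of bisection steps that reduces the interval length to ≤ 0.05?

Width after n steps is 8/2^n. Need 2^n ≥ 8/0.05 = 160.
2^7 = 128 < 160 ≤ 2^8 = 256, so n = 8.

8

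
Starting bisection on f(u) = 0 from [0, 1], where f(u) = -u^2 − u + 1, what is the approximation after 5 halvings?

f(0.5) = 0.25 > 0, so the root lies in [0.5, 1]
f(0.75) = -0.3125 < 0, so the root lies in [0.5, 0.75]
f(0.625) = -0.015625 < 0, so the root lies in [0.5, 0.625]
f(0.5625) = 0.1211 > 0, so the root lies in [0.5625, 0.625]
f(0.59375) = 0.0537 > 0, so the root lies in [0.59375, 0.625]

0.59375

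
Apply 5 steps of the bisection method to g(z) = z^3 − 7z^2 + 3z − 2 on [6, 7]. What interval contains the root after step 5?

[6.5625, 6.59375]

z = 6.5 gives g = -3.625, negative; keep [6.5, 7]
z = 6.75 gives g = 6.859375, positive; keep [6.5, 6.75]
z = 6.625 gives g = 1.416016, positive; keep [6.5, 6.625]
z = 6.5625 gives g = -1.1541, negative; keep [6.5625, 6.625]
z = 6.59375 gives g = 0.1185, positive; keep [6.5625, 6.59375]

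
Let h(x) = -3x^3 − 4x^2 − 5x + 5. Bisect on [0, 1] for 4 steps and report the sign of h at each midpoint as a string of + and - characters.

+--+

x = 0.5 gives h = 1.125, positive; keep [0.5, 1]
x = 0.75 gives h = -2.265625, negative; keep [0.5, 0.75]
x = 0.625 gives h = -0.419922, negative; keep [0.5, 0.625]
x = 0.5625 gives h = 0.3879, positive; keep [0.5625, 0.625]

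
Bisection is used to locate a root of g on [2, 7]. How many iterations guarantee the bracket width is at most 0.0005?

14

Width after n steps is 5/2^n. Need 2^n ≥ 5/0.0005 = 10000.
2^13 = 8192 < 10000 ≤ 2^14 = 16384, so n = 14.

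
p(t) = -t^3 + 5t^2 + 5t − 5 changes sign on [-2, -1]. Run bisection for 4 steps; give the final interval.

m = -1.5, p(m) = 2.125 (+); new bracket [-1.5, -1]
m = -1.25, p(m) = -1.484375 (−); new bracket [-1.5, -1.25]
m = -1.375, p(m) = 0.177734 (+); new bracket [-1.375, -1.25]
m = -1.3125, p(m) = -0.6882 (−); new bracket [-1.375, -1.3125]

[-1.375, -1.3125]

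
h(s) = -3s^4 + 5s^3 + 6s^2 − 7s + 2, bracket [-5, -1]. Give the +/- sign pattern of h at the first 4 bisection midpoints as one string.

s = -3 gives h = -301, negative; keep [-3, -1]
s = -2 gives h = -48, negative; keep [-2, -1]
s = -1.5 gives h = -6.0625, negative; keep [-1.5, -1]
s = -1.25 gives h = 3.0352, positive; keep [-1.5, -1.25]

---+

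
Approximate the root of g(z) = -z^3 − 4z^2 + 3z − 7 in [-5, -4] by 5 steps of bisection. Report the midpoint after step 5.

g(-4.5) = -10.375 < 0, so the root lies in [-5, -4.5]
g(-4.75) = -4.328125 < 0, so the root lies in [-5, -4.75]
g(-4.875) = -0.830078 < 0, so the root lies in [-5, -4.875]
g(-4.9375) = 1.0427 > 0, so the root lies in [-4.9375, -4.875]
g(-4.90625) = 0.0959 > 0, so the root lies in [-4.90625, -4.875]

-4.90625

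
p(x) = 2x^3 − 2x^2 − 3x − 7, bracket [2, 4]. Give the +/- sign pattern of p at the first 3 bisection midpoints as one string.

x = 3 gives p = 20, positive; keep [2, 3]
x = 2.5 gives p = 4.25, positive; keep [2, 2.5]
x = 2.25 gives p = -1.09375, negative; keep [2.25, 2.5]

++-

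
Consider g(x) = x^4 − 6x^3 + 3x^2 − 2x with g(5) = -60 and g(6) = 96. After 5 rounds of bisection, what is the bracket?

m = 5.5, g(m) = -3.4375 (−); new bracket [5.5, 6]
m = 5.75, g(m) = 40.160156 (+); new bracket [5.5, 5.75]
m = 5.625, g(m) = 16.929932 (+); new bracket [5.5, 5.625]
m = 5.5625, g(m) = 6.4004 (+); new bracket [5.5, 5.5625]
m = 5.53125, g(m) = 1.3965 (+); new bracket [5.5, 5.53125]

[5.5, 5.53125]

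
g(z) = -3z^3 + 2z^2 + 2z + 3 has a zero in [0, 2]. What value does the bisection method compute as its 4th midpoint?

1.625

g(1) = 4 > 0, so the root lies in [1, 2]
g(1.5) = 0.375 > 0, so the root lies in [1.5, 2]
g(1.75) = -3.453125 < 0, so the root lies in [1.5, 1.75]
g(1.625) = -1.3418 < 0, so the root lies in [1.5, 1.625]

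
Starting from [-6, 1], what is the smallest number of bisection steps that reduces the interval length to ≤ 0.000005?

21

Width after n steps is 7/2^n. Need 2^n ≥ 7/0.000005 = 1400000.
2^20 = 1048576 < 1400000 ≤ 2^21 = 2097152, so n = 21.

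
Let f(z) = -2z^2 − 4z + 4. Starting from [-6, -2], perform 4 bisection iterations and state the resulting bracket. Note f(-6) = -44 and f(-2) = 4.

[-2.75, -2.5]

f(-4) = -12 < 0, so the root lies in [-4, -2]
f(-3) = -2 < 0, so the root lies in [-3, -2]
f(-2.5) = 1.5 > 0, so the root lies in [-3, -2.5]
f(-2.75) = -0.125 < 0, so the root lies in [-2.75, -2.5]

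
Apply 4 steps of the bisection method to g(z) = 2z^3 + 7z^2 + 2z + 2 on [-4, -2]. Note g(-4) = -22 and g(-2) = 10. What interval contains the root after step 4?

midpoint -3: g = 5 > 0 → [-4, -3]
midpoint -3.5: g = -5 < 0 → [-3.5, -3]
midpoint -3.25: g = 0.78125 > 0 → [-3.5, -3.25]
midpoint -3.375: g = -1.9023 < 0 → [-3.375, -3.25]

[-3.375, -3.25]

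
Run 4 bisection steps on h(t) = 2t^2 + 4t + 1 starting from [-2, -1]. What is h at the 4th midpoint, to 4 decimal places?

m = -1.5, h(m) = -0.5 (−); new bracket [-2, -1.5]
m = -1.75, h(m) = 0.125 (+); new bracket [-1.75, -1.5]
m = -1.625, h(m) = -0.21875 (−); new bracket [-1.75, -1.625]
m = -1.6875, h(m) = -0.0547 (−); new bracket [-1.75, -1.6875]

-0.0547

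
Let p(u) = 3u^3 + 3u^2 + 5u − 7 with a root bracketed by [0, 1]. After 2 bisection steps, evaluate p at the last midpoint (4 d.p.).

p(0.5) = -3.375 < 0, so the root lies in [0.5, 1]
p(0.75) = -0.296875 < 0, so the root lies in [0.75, 1]

-0.2969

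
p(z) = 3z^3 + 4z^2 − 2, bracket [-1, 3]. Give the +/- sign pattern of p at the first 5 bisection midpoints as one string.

m = 1, p(m) = 5 (+); new bracket [-1, 1]
m = 0, p(m) = -2 (−); new bracket [0, 1]
m = 0.5, p(m) = -0.625 (−); new bracket [0.5, 1]
m = 0.75, p(m) = 1.5156 (+); new bracket [0.5, 0.75]
m = 0.625, p(m) = 0.2949 (+); new bracket [0.5, 0.625]

+--++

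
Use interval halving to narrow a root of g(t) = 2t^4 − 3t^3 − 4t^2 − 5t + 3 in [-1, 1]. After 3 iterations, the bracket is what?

midpoint 0: g = 3 > 0 → [0, 1]
midpoint 0.5: g = -0.75 < 0 → [0, 0.5]
midpoint 0.25: g = 1.460938 > 0 → [0.25, 0.5]

[0.25, 0.5]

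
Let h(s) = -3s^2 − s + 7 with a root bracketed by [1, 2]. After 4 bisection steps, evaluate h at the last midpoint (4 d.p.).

0.5195

s = 1.5 gives h = -1.25, negative; keep [1, 1.5]
s = 1.25 gives h = 1.0625, positive; keep [1.25, 1.5]
s = 1.375 gives h = -0.046875, negative; keep [1.25, 1.375]
s = 1.3125 gives h = 0.5195, positive; keep [1.3125, 1.375]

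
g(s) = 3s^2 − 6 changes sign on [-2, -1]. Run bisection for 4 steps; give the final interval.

[-1.4375, -1.375]

m = -1.5, g(m) = 0.75 (+); new bracket [-1.5, -1]
m = -1.25, g(m) = -1.3125 (−); new bracket [-1.5, -1.25]
m = -1.375, g(m) = -0.328125 (−); new bracket [-1.5, -1.375]
m = -1.4375, g(m) = 0.1992 (+); new bracket [-1.4375, -1.375]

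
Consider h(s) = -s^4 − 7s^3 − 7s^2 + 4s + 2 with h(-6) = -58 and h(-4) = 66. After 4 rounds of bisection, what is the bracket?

h(-5) = 57 > 0, so the root lies in [-6, -5]
h(-5.5) = 17.8125 > 0, so the root lies in [-6, -5.5]
h(-5.75) = -14.800781 < 0, so the root lies in [-5.75, -5.5]
h(-5.625) = 2.7361 > 0, so the root lies in [-5.75, -5.625]

[-5.75, -5.625]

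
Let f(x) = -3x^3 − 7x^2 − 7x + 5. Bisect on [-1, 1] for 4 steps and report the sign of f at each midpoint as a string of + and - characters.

midpoint 0: f = 5 > 0 → [0, 1]
midpoint 0.5: f = -0.625 < 0 → [0, 0.5]
midpoint 0.25: f = 2.765625 > 0 → [0.25, 0.5]
midpoint 0.375: f = 1.2324 > 0 → [0.375, 0.5]

+-++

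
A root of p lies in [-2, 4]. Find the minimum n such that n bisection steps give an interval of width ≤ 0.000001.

23

Width after n steps is 6/2^n. Need 2^n ≥ 6/0.000001 = 6000000.
2^22 = 4194304 < 6000000 ≤ 2^23 = 8388608, so n = 23.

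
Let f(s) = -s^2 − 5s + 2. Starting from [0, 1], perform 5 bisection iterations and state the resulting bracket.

m = 0.5, f(m) = -0.75 (−); new bracket [0, 0.5]
m = 0.25, f(m) = 0.6875 (+); new bracket [0.25, 0.5]
m = 0.375, f(m) = -0.015625 (−); new bracket [0.25, 0.375]
m = 0.3125, f(m) = 0.3398 (+); new bracket [0.3125, 0.375]
m = 0.34375, f(m) = 0.1631 (+); new bracket [0.34375, 0.375]

[0.34375, 0.375]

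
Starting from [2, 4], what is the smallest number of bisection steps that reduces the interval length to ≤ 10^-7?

Width after n steps is 2/2^n. Need 2^n ≥ 2/10^-7 = 20000000.
2^24 = 16777216 < 20000000 ≤ 2^25 = 33554432, so n = 25.

25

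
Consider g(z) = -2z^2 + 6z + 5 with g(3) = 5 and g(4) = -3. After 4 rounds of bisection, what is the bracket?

[3.625, 3.6875]

g(3.5) = 1.5 > 0, so the root lies in [3.5, 4]
g(3.75) = -0.625 < 0, so the root lies in [3.5, 3.75]
g(3.625) = 0.46875 > 0, so the root lies in [3.625, 3.75]
g(3.6875) = -0.0703 < 0, so the root lies in [3.625, 3.6875]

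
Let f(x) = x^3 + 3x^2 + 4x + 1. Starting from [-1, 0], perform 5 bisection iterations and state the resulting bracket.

midpoint -0.5: f = -0.375 < 0 → [-0.5, 0]
midpoint -0.25: f = 0.171875 > 0 → [-0.5, -0.25]
midpoint -0.375: f = -0.130859 < 0 → [-0.375, -0.25]
midpoint -0.3125: f = 0.0125 > 0 → [-0.375, -0.3125]
midpoint -0.34375: f = -0.0611 < 0 → [-0.34375, -0.3125]

[-0.34375, -0.3125]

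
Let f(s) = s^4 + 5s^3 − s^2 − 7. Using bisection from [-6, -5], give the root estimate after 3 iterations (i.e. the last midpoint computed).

-5.125

m = -5.5, f(m) = 45.9375 (+); new bracket [-5.5, -5]
m = -5.25, f(m) = 1.613281 (+); new bracket [-5.25, -5]
m = -5.125, f(m) = -16.439209 (−); new bracket [-5.25, -5.125]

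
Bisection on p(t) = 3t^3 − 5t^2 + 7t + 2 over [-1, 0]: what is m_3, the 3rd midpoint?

-0.125

t = -0.5 gives p = -3.125, negative; keep [-0.5, 0]
t = -0.25 gives p = -0.109375, negative; keep [-0.25, 0]
t = -0.125 gives p = 1.041016, positive; keep [-0.25, -0.125]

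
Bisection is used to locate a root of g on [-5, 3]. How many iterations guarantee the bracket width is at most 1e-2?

10

Width after n steps is 8/2^n. Need 2^n ≥ 8/1e-2 = 800.
2^9 = 512 < 800 ≤ 2^10 = 1024, so n = 10.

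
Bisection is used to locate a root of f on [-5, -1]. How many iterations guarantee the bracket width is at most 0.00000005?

27

Width after n steps is 4/2^n. Need 2^n ≥ 4/0.00000005 = 80000000.
2^26 = 67108864 < 80000000 ≤ 2^27 = 134217728, so n = 27.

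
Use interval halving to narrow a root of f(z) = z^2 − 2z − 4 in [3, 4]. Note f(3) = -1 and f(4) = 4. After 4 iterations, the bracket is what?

[3.1875, 3.25]

midpoint 3.5: f = 1.25 > 0 → [3, 3.5]
midpoint 3.25: f = 0.0625 > 0 → [3, 3.25]
midpoint 3.125: f = -0.484375 < 0 → [3.125, 3.25]
midpoint 3.1875: f = -0.2148 < 0 → [3.1875, 3.25]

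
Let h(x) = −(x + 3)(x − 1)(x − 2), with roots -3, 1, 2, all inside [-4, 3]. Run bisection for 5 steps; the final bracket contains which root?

-3

x = -0.5 gives h = -9.375, negative; keep [-4, -0.5]
x = -2.25 gives h = -10.359375, negative; keep [-4, -2.25]
x = -3.125 gives h = 2.642578, positive; keep [-3.125, -2.25]
x = -2.6875 gives h = -5.4016, negative; keep [-3.125, -2.6875]
x = -2.90625 gives h = -1.7967, negative; keep [-3.125, -2.90625]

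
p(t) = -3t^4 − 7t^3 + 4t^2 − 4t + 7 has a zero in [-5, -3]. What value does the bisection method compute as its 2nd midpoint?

p(-4) = -233 < 0, so the root lies in [-4, -3]
p(-3.5) = -80.0625 < 0, so the root lies in [-3.5, -3]

-3.5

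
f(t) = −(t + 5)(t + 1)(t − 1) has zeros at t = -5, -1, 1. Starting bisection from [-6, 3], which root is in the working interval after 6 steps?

-5

m = -1.5, f(m) = -4.375 (−); new bracket [-6, -1.5]
m = -3.75, f(m) = -16.328125 (−); new bracket [-6, -3.75]
m = -4.875, f(m) = -2.845703 (−); new bracket [-6, -4.875]
m = -5.4375, f(m) = 12.4978 (+); new bracket [-5.4375, -4.875]
m = -5.15625, f(m) = 3.998 (+); new bracket [-5.15625, -4.875]
m = -5.015625, f(m) = 0.3774 (+); new bracket [-5.015625, -4.875]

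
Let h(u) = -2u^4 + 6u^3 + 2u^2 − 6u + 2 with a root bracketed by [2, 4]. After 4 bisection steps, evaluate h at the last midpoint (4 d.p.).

midpoint 3: h = 2 > 0 → [3, 4]
midpoint 3.5: h = -37.375 < 0 → [3, 3.5]
midpoint 3.25: h = -13.539062 < 0 → [3, 3.25]
midpoint 3.125: h = -4.8481 < 0 → [3, 3.125]

-4.8481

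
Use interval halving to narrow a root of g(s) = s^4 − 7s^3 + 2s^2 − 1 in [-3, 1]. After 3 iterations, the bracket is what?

m = -1, g(m) = 9 (+); new bracket [-1, 1]
m = 0, g(m) = -1 (−); new bracket [-1, 0]
m = -0.5, g(m) = 0.4375 (+); new bracket [-0.5, 0]

[-0.5, 0]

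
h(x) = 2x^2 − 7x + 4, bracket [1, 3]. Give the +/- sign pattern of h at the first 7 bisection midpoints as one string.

---+++-

h(2) = -2 < 0, so the root lies in [2, 3]
h(2.5) = -1 < 0, so the root lies in [2.5, 3]
h(2.75) = -0.125 < 0, so the root lies in [2.75, 3]
h(2.875) = 0.4062 > 0, so the root lies in [2.75, 2.875]
h(2.8125) = 0.1328 > 0, so the root lies in [2.75, 2.8125]
h(2.78125) = 0.002 > 0, so the root lies in [2.75, 2.78125]
h(2.765625) = -0.062 < 0, so the root lies in [2.765625, 2.78125]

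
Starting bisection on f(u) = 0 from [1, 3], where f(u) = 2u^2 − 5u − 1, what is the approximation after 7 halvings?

f(2) = -3 < 0, so the root lies in [2, 3]
f(2.5) = -1 < 0, so the root lies in [2.5, 3]
f(2.75) = 0.375 > 0, so the root lies in [2.5, 2.75]
f(2.625) = -0.3438 < 0, so the root lies in [2.625, 2.75]
f(2.6875) = 0.0078 > 0, so the root lies in [2.625, 2.6875]
f(2.65625) = -0.1699 < 0, so the root lies in [2.65625, 2.6875]
f(2.671875) = -0.0815 < 0, so the root lies in [2.671875, 2.6875]

2.671875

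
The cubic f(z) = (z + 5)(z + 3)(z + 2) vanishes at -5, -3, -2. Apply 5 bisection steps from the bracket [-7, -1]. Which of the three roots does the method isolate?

-5

z = -4 gives f = 2, positive; keep [-7, -4]
z = -5.5 gives f = -4.375, negative; keep [-5.5, -4]
z = -4.75 gives f = 1.203125, positive; keep [-5.5, -4.75]
z = -5.125 gives f = -0.8301, negative; keep [-5.125, -4.75]
z = -4.9375 gives f = 0.3557, positive; keep [-5.125, -4.9375]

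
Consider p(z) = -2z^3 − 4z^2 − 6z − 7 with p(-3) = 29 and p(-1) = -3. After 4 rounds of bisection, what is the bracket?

m = -2, p(m) = 5 (+); new bracket [-2, -1]
m = -1.5, p(m) = -0.25 (−); new bracket [-2, -1.5]
m = -1.75, p(m) = 1.96875 (+); new bracket [-1.75, -1.5]
m = -1.625, p(m) = 0.7695 (+); new bracket [-1.625, -1.5]

[-1.625, -1.5]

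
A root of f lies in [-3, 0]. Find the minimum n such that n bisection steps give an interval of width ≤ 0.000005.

Width after n steps is 3/2^n. Need 2^n ≥ 3/0.000005 = 600000.
2^19 = 524288 < 600000 ≤ 2^20 = 1048576, so n = 20.

20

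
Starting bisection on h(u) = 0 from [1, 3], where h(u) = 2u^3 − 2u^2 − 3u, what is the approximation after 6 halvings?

1.84375

h(2) = 2 > 0, so the root lies in [1, 2]
h(1.5) = -2.25 < 0, so the root lies in [1.5, 2]
h(1.75) = -0.65625 < 0, so the root lies in [1.75, 2]
h(1.875) = 0.5273 > 0, so the root lies in [1.75, 1.875]
h(1.8125) = -0.0991 < 0, so the root lies in [1.8125, 1.875]
h(1.84375) = 0.2053 > 0, so the root lies in [1.8125, 1.84375]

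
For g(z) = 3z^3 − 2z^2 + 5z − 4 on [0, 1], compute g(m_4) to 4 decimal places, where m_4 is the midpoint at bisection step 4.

0.3513

m = 0.5, g(m) = -1.625 (−); new bracket [0.5, 1]
m = 0.75, g(m) = -0.109375 (−); new bracket [0.75, 1]
m = 0.875, g(m) = 0.853516 (+); new bracket [0.75, 0.875]
m = 0.8125, g(m) = 0.3513 (+); new bracket [0.75, 0.8125]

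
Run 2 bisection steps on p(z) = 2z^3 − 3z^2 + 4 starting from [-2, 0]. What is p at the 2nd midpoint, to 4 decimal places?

3.0000

p(-1) = -1 < 0, so the root lies in [-1, 0]
p(-0.5) = 3 > 0, so the root lies in [-1, -0.5]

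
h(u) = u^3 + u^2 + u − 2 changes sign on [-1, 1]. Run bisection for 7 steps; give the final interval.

midpoint 0: h = -2 < 0 → [0, 1]
midpoint 0.5: h = -1.125 < 0 → [0.5, 1]
midpoint 0.75: h = -0.265625 < 0 → [0.75, 1]
midpoint 0.875: h = 0.3105 > 0 → [0.75, 0.875]
midpoint 0.8125: h = 0.009 > 0 → [0.75, 0.8125]
midpoint 0.78125: h = -0.1316 < 0 → [0.78125, 0.8125]
midpoint 0.796875: h = -0.0621 < 0 → [0.796875, 0.8125]

[0.796875, 0.8125]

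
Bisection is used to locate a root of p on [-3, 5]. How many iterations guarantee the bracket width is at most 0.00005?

18

Width after n steps is 8/2^n. Need 2^n ≥ 8/0.00005 = 160000.
2^17 = 131072 < 160000 ≤ 2^18 = 262144, so n = 18.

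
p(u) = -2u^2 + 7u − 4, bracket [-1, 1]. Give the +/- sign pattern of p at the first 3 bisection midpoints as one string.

m = 0, p(m) = -4 (−); new bracket [0, 1]
m = 0.5, p(m) = -1 (−); new bracket [0.5, 1]
m = 0.75, p(m) = 0.125 (+); new bracket [0.5, 0.75]

--+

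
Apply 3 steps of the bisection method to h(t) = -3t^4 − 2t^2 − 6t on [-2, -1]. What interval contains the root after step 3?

[-1.125, -1]

t = -1.5 gives h = -10.6875, negative; keep [-1.5, -1]
t = -1.25 gives h = -2.949219, negative; keep [-1.25, -1]
t = -1.125 gives h = -0.58667, negative; keep [-1.125, -1]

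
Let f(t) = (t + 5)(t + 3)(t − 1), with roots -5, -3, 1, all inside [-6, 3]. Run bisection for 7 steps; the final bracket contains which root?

1

t = -1.5 gives f = -13.125, negative; keep [-1.5, 3]
t = 0.75 gives f = -5.390625, negative; keep [0.75, 3]
t = 1.875 gives f = 29.326172, positive; keep [0.75, 1.875]
t = 1.3125 gives f = 8.5071, positive; keep [0.75, 1.3125]
t = 1.03125 gives f = 0.7598, positive; keep [0.75, 1.03125]
t = 0.890625 gives f = -2.5067, negative; keep [0.890625, 1.03125]
t = 0.9609375 gives f = -0.9223, negative; keep [0.9609375, 1.03125]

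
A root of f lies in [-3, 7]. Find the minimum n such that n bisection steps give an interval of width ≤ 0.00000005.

28

Width after n steps is 10/2^n. Need 2^n ≥ 10/0.00000005 = 200000000.
2^27 = 134217728 < 200000000 ≤ 2^28 = 268435456, so n = 28.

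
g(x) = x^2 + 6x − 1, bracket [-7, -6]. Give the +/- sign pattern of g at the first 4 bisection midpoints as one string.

midpoint -6.5: g = 2.25 > 0 → [-6.5, -6]
midpoint -6.25: g = 0.5625 > 0 → [-6.25, -6]
midpoint -6.125: g = -0.234375 < 0 → [-6.25, -6.125]
midpoint -6.1875: g = 0.1602 > 0 → [-6.1875, -6.125]

++-+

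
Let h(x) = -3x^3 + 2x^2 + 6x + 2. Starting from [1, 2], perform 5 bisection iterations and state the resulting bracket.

[1.875, 1.90625]

midpoint 1.5: h = 5.375 > 0 → [1.5, 2]
midpoint 1.75: h = 2.546875 > 0 → [1.75, 2]
midpoint 1.875: h = 0.505859 > 0 → [1.875, 2]
midpoint 1.9375: h = -0.6868 < 0 → [1.875, 1.9375]
midpoint 1.90625: h = -0.0757 < 0 → [1.875, 1.90625]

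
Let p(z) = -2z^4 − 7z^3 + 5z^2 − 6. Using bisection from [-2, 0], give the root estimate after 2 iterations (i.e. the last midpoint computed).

midpoint -1: p = 4 > 0 → [-1, 0]
midpoint -0.5: p = -4 < 0 → [-1, -0.5]

-0.5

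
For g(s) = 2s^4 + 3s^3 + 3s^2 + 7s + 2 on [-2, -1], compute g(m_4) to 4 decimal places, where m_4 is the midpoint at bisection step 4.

midpoint -1.5: g = -1.75 < 0 → [-2, -1.5]
midpoint -1.75: g = 1.617188 > 0 → [-1.75, -1.5]
midpoint -1.625: g = -0.380371 < 0 → [-1.75, -1.625]
midpoint -1.6875: g = 0.5325 > 0 → [-1.6875, -1.625]

0.5325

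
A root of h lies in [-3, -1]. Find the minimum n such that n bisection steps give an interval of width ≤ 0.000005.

19

Width after n steps is 2/2^n. Need 2^n ≥ 2/0.000005 = 400000.
2^18 = 262144 < 400000 ≤ 2^19 = 524288, so n = 19.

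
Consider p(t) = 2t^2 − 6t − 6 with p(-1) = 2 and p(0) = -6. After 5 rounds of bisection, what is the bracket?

[-0.8125, -0.78125]

m = -0.5, p(m) = -2.5 (−); new bracket [-1, -0.5]
m = -0.75, p(m) = -0.375 (−); new bracket [-1, -0.75]
m = -0.875, p(m) = 0.78125 (+); new bracket [-0.875, -0.75]
m = -0.8125, p(m) = 0.1953 (+); new bracket [-0.8125, -0.75]
m = -0.78125, p(m) = -0.0918 (−); new bracket [-0.8125, -0.78125]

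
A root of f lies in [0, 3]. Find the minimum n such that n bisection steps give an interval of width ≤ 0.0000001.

Width after n steps is 3/2^n. Need 2^n ≥ 3/0.0000001 = 30000000.
2^24 = 16777216 < 30000000 ≤ 2^25 = 33554432, so n = 25.

25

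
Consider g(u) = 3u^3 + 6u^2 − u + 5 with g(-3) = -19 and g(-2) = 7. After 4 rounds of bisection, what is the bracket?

[-2.4375, -2.375]

g(-2.5) = -1.875 < 0, so the root lies in [-2.5, -2]
g(-2.25) = 3.453125 > 0, so the root lies in [-2.5, -2.25]
g(-2.375) = 1.029297 > 0, so the root lies in [-2.5, -2.375]
g(-2.4375) = -0.3606 < 0, so the root lies in [-2.4375, -2.375]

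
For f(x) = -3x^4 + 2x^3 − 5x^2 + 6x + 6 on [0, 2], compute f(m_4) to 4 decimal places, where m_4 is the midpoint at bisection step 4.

-0.7273

f(1) = 6 > 0, so the root lies in [1, 2]
f(1.5) = -4.6875 < 0, so the root lies in [1, 1.5]
f(1.25) = 2.269531 > 0, so the root lies in [1.25, 1.5]
f(1.375) = -0.7273 < 0, so the root lies in [1.25, 1.375]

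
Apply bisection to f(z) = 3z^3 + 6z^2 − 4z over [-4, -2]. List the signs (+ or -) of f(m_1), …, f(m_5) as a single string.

midpoint -3: f = -15 < 0 → [-3, -2]
midpoint -2.5: f = 0.625 > 0 → [-3, -2.5]
midpoint -2.75: f = -6.015625 < 0 → [-2.75, -2.5]
midpoint -2.625: f = -2.4199 < 0 → [-2.625, -2.5]
midpoint -2.5625: f = -0.8308 < 0 → [-2.5625, -2.5]

-+---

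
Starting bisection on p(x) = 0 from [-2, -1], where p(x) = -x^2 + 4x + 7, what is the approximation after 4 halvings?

-1.3125

midpoint -1.5: p = -1.25 < 0 → [-1.5, -1]
midpoint -1.25: p = 0.4375 > 0 → [-1.5, -1.25]
midpoint -1.375: p = -0.390625 < 0 → [-1.375, -1.25]
midpoint -1.3125: p = 0.0273 > 0 → [-1.375, -1.3125]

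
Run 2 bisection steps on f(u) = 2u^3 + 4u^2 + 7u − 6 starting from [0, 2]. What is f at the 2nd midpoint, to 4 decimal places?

-1.2500

midpoint 1: f = 7 > 0 → [0, 1]
midpoint 0.5: f = -1.25 < 0 → [0.5, 1]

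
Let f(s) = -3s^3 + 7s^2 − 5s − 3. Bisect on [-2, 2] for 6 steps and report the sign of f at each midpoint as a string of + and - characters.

f(0) = -3 < 0, so the root lies in [-2, 0]
f(-1) = 12 > 0, so the root lies in [-1, 0]
f(-0.5) = 1.625 > 0, so the root lies in [-0.5, 0]
f(-0.25) = -1.2656 < 0, so the root lies in [-0.5, -0.25]
f(-0.375) = 0.0176 > 0, so the root lies in [-0.375, -0.25]
f(-0.3125) = -0.6624 < 0, so the root lies in [-0.375, -0.3125]

-++-+-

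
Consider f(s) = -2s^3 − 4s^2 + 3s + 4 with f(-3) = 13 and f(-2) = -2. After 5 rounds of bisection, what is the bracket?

[-2.28125, -2.25]

midpoint -2.5: f = 2.75 > 0 → [-2.5, -2]
midpoint -2.25: f = -0.21875 < 0 → [-2.5, -2.25]
midpoint -2.375: f = 1.105469 > 0 → [-2.375, -2.25]
midpoint -2.3125: f = 0.4048 > 0 → [-2.3125, -2.25]
midpoint -2.28125: f = 0.0836 > 0 → [-2.28125, -2.25]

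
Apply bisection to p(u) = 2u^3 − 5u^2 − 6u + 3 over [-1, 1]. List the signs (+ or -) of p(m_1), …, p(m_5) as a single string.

midpoint 0: p = 3 > 0 → [0, 1]
midpoint 0.5: p = -1 < 0 → [0, 0.5]
midpoint 0.25: p = 1.21875 > 0 → [0.25, 0.5]
midpoint 0.375: p = 0.1523 > 0 → [0.375, 0.5]
midpoint 0.4375: p = -0.4146 < 0 → [0.375, 0.4375]

+-++-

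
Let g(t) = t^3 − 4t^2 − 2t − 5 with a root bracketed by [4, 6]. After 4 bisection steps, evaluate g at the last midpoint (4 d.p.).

t = 5 gives g = 10, positive; keep [4, 5]
t = 4.5 gives g = -3.875, negative; keep [4.5, 5]
t = 4.75 gives g = 2.421875, positive; keep [4.5, 4.75]
t = 4.625 gives g = -0.8809, negative; keep [4.625, 4.75]

-0.8809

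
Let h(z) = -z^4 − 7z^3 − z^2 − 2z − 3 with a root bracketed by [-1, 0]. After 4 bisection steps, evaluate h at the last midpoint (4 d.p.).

-0.0464

m = -0.5, h(m) = -1.4375 (−); new bracket [-1, -0.5]
m = -0.75, h(m) = 0.574219 (+); new bracket [-0.75, -0.5]
m = -0.625, h(m) = -0.584229 (−); new bracket [-0.75, -0.625]
m = -0.6875, h(m) = -0.0464 (−); new bracket [-0.75, -0.6875]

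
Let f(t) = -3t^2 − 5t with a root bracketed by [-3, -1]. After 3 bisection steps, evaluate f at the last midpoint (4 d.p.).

t = -2 gives f = -2, negative; keep [-2, -1]
t = -1.5 gives f = 0.75, positive; keep [-2, -1.5]
t = -1.75 gives f = -0.4375, negative; keep [-1.75, -1.5]

-0.4375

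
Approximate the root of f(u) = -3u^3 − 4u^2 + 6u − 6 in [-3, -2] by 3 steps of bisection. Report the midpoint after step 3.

-2.375

midpoint -2.5: f = 0.875 > 0 → [-2.5, -2]
midpoint -2.25: f = -5.578125 < 0 → [-2.5, -2.25]
midpoint -2.375: f = -2.623047 < 0 → [-2.5, -2.375]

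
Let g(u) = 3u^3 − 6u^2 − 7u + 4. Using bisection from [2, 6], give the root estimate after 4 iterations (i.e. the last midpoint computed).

2.75

g(4) = 72 > 0, so the root lies in [2, 4]
g(3) = 10 > 0, so the root lies in [2, 3]
g(2.5) = -4.125 < 0, so the root lies in [2.5, 3]
g(2.75) = 1.7656 > 0, so the root lies in [2.5, 2.75]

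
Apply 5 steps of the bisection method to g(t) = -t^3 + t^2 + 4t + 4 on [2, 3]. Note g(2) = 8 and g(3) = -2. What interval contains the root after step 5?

g(2.5) = 4.625 > 0, so the root lies in [2.5, 3]
g(2.75) = 1.765625 > 0, so the root lies in [2.75, 3]
g(2.875) = 0.001953 > 0, so the root lies in [2.875, 3]
g(2.9375) = -0.9685 < 0, so the root lies in [2.875, 2.9375]
g(2.90625) = -0.4757 < 0, so the root lies in [2.875, 2.90625]

[2.875, 2.90625]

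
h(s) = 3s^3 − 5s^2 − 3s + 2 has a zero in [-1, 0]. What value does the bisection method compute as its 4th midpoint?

-0.8125

m = -0.5, h(m) = 1.875 (+); new bracket [-1, -0.5]
m = -0.75, h(m) = 0.171875 (+); new bracket [-1, -0.75]
m = -0.875, h(m) = -1.212891 (−); new bracket [-0.875, -0.75]
m = -0.8125, h(m) = -0.4724 (−); new bracket [-0.8125, -0.75]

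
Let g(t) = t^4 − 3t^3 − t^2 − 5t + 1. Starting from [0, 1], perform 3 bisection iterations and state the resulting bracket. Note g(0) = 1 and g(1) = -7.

m = 0.5, g(m) = -2.0625 (−); new bracket [0, 0.5]
m = 0.25, g(m) = -0.355469 (−); new bracket [0, 0.25]
m = 0.125, g(m) = 0.35376 (+); new bracket [0.125, 0.25]

[0.125, 0.25]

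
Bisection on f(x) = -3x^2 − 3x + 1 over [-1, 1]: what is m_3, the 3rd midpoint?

0.25

f(0) = 1 > 0, so the root lies in [0, 1]
f(0.5) = -1.25 < 0, so the root lies in [0, 0.5]
f(0.25) = 0.0625 > 0, so the root lies in [0.25, 0.5]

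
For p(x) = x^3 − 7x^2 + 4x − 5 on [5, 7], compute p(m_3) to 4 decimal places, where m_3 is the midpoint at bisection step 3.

midpoint 6: p = -17 < 0 → [6, 7]
midpoint 6.5: p = -0.125 < 0 → [6.5, 7]
midpoint 6.75: p = 10.609375 > 0 → [6.5, 6.75]

10.6094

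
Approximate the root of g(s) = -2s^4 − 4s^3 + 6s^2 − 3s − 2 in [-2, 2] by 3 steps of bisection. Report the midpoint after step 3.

-0.5

m = 0, g(m) = -2 (−); new bracket [-2, 0]
m = -1, g(m) = 9 (+); new bracket [-1, 0]
m = -0.5, g(m) = 1.375 (+); new bracket [-0.5, 0]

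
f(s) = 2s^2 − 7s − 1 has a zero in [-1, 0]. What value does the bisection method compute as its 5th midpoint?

-0.15625

f(-0.5) = 3 > 0, so the root lies in [-0.5, 0]
f(-0.25) = 0.875 > 0, so the root lies in [-0.25, 0]
f(-0.125) = -0.09375 < 0, so the root lies in [-0.25, -0.125]
f(-0.1875) = 0.3828 > 0, so the root lies in [-0.1875, -0.125]
f(-0.15625) = 0.1426 > 0, so the root lies in [-0.15625, -0.125]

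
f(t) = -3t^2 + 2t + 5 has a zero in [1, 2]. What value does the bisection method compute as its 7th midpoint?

1.6640625

t = 1.5 gives f = 1.25, positive; keep [1.5, 2]
t = 1.75 gives f = -0.6875, negative; keep [1.5, 1.75]
t = 1.625 gives f = 0.328125, positive; keep [1.625, 1.75]
t = 1.6875 gives f = -0.168, negative; keep [1.625, 1.6875]
t = 1.65625 gives f = 0.083, positive; keep [1.65625, 1.6875]
t = 1.671875 gives f = -0.0417, negative; keep [1.65625, 1.671875]
t = 1.6640625 gives f = 0.0208, positive; keep [1.6640625, 1.671875]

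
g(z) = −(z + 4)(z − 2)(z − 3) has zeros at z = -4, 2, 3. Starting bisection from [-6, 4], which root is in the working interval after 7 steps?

-4

m = -1, g(m) = -36 (−); new bracket [-6, -1]
m = -3.5, g(m) = -17.875 (−); new bracket [-6, -3.5]
m = -4.75, g(m) = 39.234375 (+); new bracket [-4.75, -3.5]
m = -4.125, g(m) = 5.4551 (+); new bracket [-4.125, -3.5]
m = -3.8125, g(m) = -7.4246 (−); new bracket [-4.125, -3.8125]
m = -3.96875, g(m) = -1.2998 (−); new bracket [-4.125, -3.96875]
m = -4.046875, g(m) = 1.9974 (+); new bracket [-4.046875, -3.96875]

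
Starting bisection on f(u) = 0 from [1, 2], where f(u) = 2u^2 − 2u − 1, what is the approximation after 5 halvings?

u = 1.5 gives f = 0.5, positive; keep [1, 1.5]
u = 1.25 gives f = -0.375, negative; keep [1.25, 1.5]
u = 1.375 gives f = 0.03125, positive; keep [1.25, 1.375]
u = 1.3125 gives f = -0.1797, negative; keep [1.3125, 1.375]
u = 1.34375 gives f = -0.0762, negative; keep [1.34375, 1.375]

1.34375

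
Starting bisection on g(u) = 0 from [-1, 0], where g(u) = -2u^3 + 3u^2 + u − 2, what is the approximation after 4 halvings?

midpoint -0.5: g = -1.5 < 0 → [-1, -0.5]
midpoint -0.75: g = -0.21875 < 0 → [-1, -0.75]
midpoint -0.875: g = 0.761719 > 0 → [-0.875, -0.75]
midpoint -0.8125: g = 0.2407 > 0 → [-0.8125, -0.75]

-0.8125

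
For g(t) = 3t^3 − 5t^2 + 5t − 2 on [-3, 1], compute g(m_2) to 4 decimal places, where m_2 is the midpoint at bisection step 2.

m = -1, g(m) = -15 (−); new bracket [-1, 1]
m = 0, g(m) = -2 (−); new bracket [0, 1]

-2.0000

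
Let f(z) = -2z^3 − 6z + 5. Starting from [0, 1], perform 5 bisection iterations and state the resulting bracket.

[0.6875, 0.71875]

m = 0.5, f(m) = 1.75 (+); new bracket [0.5, 1]
m = 0.75, f(m) = -0.34375 (−); new bracket [0.5, 0.75]
m = 0.625, f(m) = 0.761719 (+); new bracket [0.625, 0.75]
m = 0.6875, f(m) = 0.2251 (+); new bracket [0.6875, 0.75]
m = 0.71875, f(m) = -0.0551 (−); new bracket [0.6875, 0.71875]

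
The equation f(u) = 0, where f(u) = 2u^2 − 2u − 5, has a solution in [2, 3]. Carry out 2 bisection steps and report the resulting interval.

m = 2.5, f(m) = 2.5 (+); new bracket [2, 2.5]
m = 2.25, f(m) = 0.625 (+); new bracket [2, 2.25]

[2, 2.25]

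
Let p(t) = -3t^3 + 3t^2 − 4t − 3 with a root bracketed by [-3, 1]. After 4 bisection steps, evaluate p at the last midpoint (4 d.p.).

p(-1) = 7 > 0, so the root lies in [-1, 1]
p(0) = -3 < 0, so the root lies in [-1, 0]
p(-0.5) = 0.125 > 0, so the root lies in [-0.5, 0]
p(-0.25) = -1.7656 < 0, so the root lies in [-0.5, -0.25]

-1.7656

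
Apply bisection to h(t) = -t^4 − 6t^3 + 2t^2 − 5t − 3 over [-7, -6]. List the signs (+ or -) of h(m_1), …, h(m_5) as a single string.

-++-+

midpoint -6.5: h = -23.3125 < 0 → [-6.5, -6]
midpoint -6.25: h = 45.339844 > 0 → [-6.5, -6.25]
midpoint -6.375: h = 12.999756 > 0 → [-6.5, -6.375]
midpoint -6.4375: h = -4.6455 < 0 → [-6.4375, -6.375]
midpoint -6.40625: h = 4.303 > 0 → [-6.4375, -6.40625]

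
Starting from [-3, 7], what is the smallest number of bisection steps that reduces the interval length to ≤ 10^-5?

20

Width after n steps is 10/2^n. Need 2^n ≥ 10/10^-5 = 1000000.
2^19 = 524288 < 1000000 ≤ 2^20 = 1048576, so n = 20.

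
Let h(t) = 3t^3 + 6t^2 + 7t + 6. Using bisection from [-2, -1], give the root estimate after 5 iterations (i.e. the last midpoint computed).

-1.34375

midpoint -1.5: h = -1.125 < 0 → [-1.5, -1]
midpoint -1.25: h = 0.765625 > 0 → [-1.5, -1.25]
midpoint -1.375: h = -0.080078 < 0 → [-1.375, -1.25]
midpoint -1.3125: h = 0.3655 > 0 → [-1.375, -1.3125]
midpoint -1.34375: h = 0.1487 > 0 → [-1.375, -1.34375]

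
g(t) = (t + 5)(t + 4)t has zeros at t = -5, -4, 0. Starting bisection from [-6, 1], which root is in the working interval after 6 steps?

g(-2.5) = -9.375 < 0, so the root lies in [-2.5, 1]
g(-0.75) = -10.359375 < 0, so the root lies in [-0.75, 1]
g(0.125) = 2.642578 > 0, so the root lies in [-0.75, 0.125]
g(-0.3125) = -5.4016 < 0, so the root lies in [-0.3125, 0.125]
g(-0.09375) = -1.7967 < 0, so the root lies in [-0.09375, 0.125]
g(0.015625) = 0.3147 > 0, so the root lies in [-0.09375, 0.015625]

0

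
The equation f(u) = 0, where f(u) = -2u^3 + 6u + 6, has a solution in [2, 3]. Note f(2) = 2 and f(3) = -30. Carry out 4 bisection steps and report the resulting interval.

[2.0625, 2.125]

midpoint 2.5: f = -10.25 < 0 → [2, 2.5]
midpoint 2.25: f = -3.28125 < 0 → [2, 2.25]
midpoint 2.125: f = -0.441406 < 0 → [2, 2.125]
midpoint 2.0625: f = 0.8276 > 0 → [2.0625, 2.125]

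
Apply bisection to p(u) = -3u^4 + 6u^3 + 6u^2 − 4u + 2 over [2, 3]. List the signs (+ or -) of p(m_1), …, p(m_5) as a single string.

+--++

p(2.5) = 6.0625 > 0, so the root lies in [2.5, 3]
p(2.75) = -10.417969 < 0, so the root lies in [2.5, 2.75]
p(2.625) = -1.071045 < 0, so the root lies in [2.5, 2.625]
p(2.5625) = 2.7539 > 0, so the root lies in [2.5625, 2.625]
p(2.59375) = 0.9082 > 0, so the root lies in [2.59375, 2.625]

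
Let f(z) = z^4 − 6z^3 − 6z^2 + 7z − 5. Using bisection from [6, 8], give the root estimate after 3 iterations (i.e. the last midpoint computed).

m = 7, f(m) = 93 (+); new bracket [6, 7]
m = 6.5, f(m) = -75.6875 (−); new bracket [6.5, 7]
m = 6.75, f(m) = -0.464844 (−); new bracket [6.75, 7]

6.75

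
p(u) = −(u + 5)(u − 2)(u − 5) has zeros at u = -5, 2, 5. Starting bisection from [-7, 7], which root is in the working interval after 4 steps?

-5

m = 0, p(m) = -50 (−); new bracket [-7, 0]
m = -3.5, p(m) = -70.125 (−); new bracket [-7, -3.5]
m = -5.25, p(m) = 18.578125 (+); new bracket [-5.25, -3.5]
m = -4.375, p(m) = -37.3535 (−); new bracket [-5.25, -4.375]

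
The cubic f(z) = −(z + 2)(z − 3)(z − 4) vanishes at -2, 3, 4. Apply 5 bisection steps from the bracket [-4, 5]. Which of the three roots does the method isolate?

-2

m = 0.5, f(m) = -21.875 (−); new bracket [-4, 0.5]
m = -1.75, f(m) = -6.828125 (−); new bracket [-4, -1.75]
m = -2.875, f(m) = 35.341797 (+); new bracket [-2.875, -1.75]
m = -2.3125, f(m) = 10.4797 (+); new bracket [-2.3125, -1.75]
m = -2.03125, f(m) = 0.9483 (+); new bracket [-2.03125, -1.75]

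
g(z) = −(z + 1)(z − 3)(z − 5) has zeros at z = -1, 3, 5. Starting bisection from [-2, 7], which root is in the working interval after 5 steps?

midpoint 2.5: g = -4.375 < 0 → [-2, 2.5]
midpoint 0.25: g = -16.328125 < 0 → [-2, 0.25]
midpoint -0.875: g = -2.845703 < 0 → [-2, -0.875]
midpoint -1.4375: g = 12.4978 > 0 → [-1.4375, -0.875]
midpoint -1.15625: g = 3.998 > 0 → [-1.15625, -0.875]

-1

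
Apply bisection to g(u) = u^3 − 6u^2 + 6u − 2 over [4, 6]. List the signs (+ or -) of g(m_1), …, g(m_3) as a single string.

+--

g(5) = 3 > 0, so the root lies in [4, 5]
g(4.5) = -5.375 < 0, so the root lies in [4.5, 5]
g(4.75) = -1.703125 < 0, so the root lies in [4.75, 5]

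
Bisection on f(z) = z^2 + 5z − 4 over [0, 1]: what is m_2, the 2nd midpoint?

m = 0.5, f(m) = -1.25 (−); new bracket [0.5, 1]
m = 0.75, f(m) = 0.3125 (+); new bracket [0.5, 0.75]

0.75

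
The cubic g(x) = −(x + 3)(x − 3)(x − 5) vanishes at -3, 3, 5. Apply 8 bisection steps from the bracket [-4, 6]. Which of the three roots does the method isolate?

g(1) = -32 < 0, so the root lies in [-4, 1]
g(-1.5) = -43.875 < 0, so the root lies in [-4, -1.5]
g(-2.75) = -11.140625 < 0, so the root lies in [-4, -2.75]
g(-3.375) = 20.0215 > 0, so the root lies in [-3.375, -2.75]
g(-3.0625) = 3.0549 > 0, so the root lies in [-3.0625, -2.75]
g(-2.90625) = -4.3778 < 0, so the root lies in [-3.0625, -2.90625]
g(-2.984375) = -0.7466 < 0, so the root lies in [-3.0625, -2.984375]
g(-3.0234375) = 1.1327 > 0, so the root lies in [-3.0234375, -2.984375]

-3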